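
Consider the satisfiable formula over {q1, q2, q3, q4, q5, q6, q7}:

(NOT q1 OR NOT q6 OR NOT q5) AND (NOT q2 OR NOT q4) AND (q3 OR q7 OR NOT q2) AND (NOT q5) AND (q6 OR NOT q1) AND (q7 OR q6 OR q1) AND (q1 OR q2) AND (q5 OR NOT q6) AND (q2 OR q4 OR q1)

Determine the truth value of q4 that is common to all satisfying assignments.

False

Suppose q4 = true.
From the singleton clause (NOT q2), q2 = false.
From the singleton clause (NOT q5), q5 = false.
From the singleton clause (q1), q1 = true.
From the singleton clause (q6), q6 = true.
But (NOT q6) is also a unit clause — contradiction.
So every satisfying assignment has q4 = False.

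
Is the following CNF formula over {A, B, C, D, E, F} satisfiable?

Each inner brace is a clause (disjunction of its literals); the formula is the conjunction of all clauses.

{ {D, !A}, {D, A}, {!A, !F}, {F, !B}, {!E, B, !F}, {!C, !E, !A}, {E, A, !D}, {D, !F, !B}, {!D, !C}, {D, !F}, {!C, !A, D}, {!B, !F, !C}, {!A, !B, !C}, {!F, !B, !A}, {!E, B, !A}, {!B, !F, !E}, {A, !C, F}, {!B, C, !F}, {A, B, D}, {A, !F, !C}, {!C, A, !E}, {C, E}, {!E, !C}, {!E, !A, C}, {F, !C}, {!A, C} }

Branch on D: set D = true.
Unit clause (!C) forces C = false.
Unit clause (E) forces E = true.
Unit clause (!A) forces A = false.
Branch on F: set F = false.
Unit clause (!B) forces B = false.
Every clause now holds.
A satisfying assignment: A=false, B=false, C=false, D=true, E=true, F=false.

Satisfiable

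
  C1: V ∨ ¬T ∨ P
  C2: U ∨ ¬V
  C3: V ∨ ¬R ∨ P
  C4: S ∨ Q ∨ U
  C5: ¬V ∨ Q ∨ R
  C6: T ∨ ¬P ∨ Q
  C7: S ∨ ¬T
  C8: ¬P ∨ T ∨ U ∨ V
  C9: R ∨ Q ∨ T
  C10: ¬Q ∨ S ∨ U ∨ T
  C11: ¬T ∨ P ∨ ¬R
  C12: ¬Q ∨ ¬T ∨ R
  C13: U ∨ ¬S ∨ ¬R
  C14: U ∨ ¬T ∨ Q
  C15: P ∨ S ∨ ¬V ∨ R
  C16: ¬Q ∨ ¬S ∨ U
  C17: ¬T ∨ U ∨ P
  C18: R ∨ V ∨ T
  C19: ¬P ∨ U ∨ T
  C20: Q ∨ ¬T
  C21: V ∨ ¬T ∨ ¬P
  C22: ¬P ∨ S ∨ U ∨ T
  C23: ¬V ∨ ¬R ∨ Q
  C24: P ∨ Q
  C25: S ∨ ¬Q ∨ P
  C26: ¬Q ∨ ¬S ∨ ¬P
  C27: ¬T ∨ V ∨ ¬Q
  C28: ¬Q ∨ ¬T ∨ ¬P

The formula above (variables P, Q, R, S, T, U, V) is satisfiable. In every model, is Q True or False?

Suppose Q = False.
The clause (¬T) is unit, so T = False.
The clause (¬P) is unit, so P = False.
That conflicts with the unit clause (P).
So every satisfying assignment has Q = True.

True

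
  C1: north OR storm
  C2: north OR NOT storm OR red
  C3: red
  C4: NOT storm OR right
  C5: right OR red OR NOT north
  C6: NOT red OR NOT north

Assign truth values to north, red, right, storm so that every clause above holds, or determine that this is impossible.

north=false, red=true, right=true, storm=true

The clause (red) is unit, so red = true.
The clause (NOT north) is unit, so north = false.
The clause (storm) is unit, so storm = true.
The clause (right) is unit, so right = true.
Every clause now holds.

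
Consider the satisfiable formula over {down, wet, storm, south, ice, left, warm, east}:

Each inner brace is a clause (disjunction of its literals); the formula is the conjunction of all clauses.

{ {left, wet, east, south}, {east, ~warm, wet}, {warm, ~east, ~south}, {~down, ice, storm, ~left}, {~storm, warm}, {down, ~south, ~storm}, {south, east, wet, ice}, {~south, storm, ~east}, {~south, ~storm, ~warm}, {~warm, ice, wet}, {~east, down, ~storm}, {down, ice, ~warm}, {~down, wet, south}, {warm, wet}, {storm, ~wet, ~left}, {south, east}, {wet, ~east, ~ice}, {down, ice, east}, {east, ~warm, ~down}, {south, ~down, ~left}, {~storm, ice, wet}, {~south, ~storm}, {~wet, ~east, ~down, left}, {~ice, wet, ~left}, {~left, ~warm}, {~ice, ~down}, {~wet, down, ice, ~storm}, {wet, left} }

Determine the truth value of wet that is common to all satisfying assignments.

Suppose wet = 0.
Unit clause (warm) forces warm = 1.
Unit clause (east) forces east = 1.
Unit clause (ice) forces ice = 1.
That conflicts with the unit clause (~ice).
So every satisfying assignment has wet = True.

True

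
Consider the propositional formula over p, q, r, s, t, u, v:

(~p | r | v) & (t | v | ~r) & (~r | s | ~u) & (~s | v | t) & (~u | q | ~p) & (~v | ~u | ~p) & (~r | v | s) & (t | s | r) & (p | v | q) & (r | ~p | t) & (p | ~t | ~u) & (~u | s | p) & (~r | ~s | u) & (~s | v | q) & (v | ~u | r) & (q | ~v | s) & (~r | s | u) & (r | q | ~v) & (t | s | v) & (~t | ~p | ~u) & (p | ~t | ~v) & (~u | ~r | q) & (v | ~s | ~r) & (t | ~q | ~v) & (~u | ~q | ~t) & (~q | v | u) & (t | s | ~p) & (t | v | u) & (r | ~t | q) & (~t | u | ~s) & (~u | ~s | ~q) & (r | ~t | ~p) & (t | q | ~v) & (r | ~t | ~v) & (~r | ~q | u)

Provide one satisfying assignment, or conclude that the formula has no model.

Case p = 0:
Case v = 1:
The clause (~t) is unit, so t = 0.
The clause (~q) is unit, so q = 0.
But (q) is also a unit clause — contradiction.
So v must be the other value — set v = 0.
The clause (q) is unit, so q = 1.
The clause (u) is unit, so u = 1.
The clause (~t) is unit, so t = 0.
The clause (~r) is unit, so r = 0.
But (r) is also a unit clause — contradiction.
Both values of v lead to a conflict.
So p must be the other value — set p = 1.
Case r = 1:
Case t = 1:
The clause (~u) is unit, so u = 0.
The clause (~s) is unit, so s = 0.
But (s) is also a unit clause — contradiction.
So t must be the other value — set t = 0.
The clause (v) is unit, so v = 1.
The clause (~u) is unit, so u = 0.
The clause (~s) is unit, so s = 0.
But (s) is also a unit clause — contradiction.
Both values of t lead to a conflict.
So r must be the other value — set r = 0.
The clause (v) is unit, so v = 1.
The clause (~u) is unit, so u = 0.
The clause (t) is unit, so t = 1.
But (~t) is also a unit clause — contradiction.
Both values of r lead to a conflict.
Both values of p lead to a conflict.

UNSATISFIABLE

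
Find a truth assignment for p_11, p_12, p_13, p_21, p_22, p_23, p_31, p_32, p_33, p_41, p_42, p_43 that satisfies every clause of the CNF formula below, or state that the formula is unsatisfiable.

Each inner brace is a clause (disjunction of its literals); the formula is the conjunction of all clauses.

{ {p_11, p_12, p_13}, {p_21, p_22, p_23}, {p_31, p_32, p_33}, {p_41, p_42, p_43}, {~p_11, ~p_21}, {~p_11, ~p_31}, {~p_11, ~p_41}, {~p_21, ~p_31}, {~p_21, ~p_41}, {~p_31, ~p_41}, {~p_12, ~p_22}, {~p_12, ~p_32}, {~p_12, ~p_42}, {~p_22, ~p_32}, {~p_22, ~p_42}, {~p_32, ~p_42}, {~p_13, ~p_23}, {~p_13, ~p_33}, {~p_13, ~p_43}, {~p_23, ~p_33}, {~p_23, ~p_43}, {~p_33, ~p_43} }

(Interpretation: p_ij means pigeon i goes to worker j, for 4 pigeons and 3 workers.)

UNSATISFIABLE

Suppose p_11 = 0.
Suppose p_12 = 1.
Unit clause (~p_22) forces p_22 = 0.
Unit clause (~p_32) forces p_32 = 0.
Unit clause (~p_42) forces p_42 = 0.
Suppose p_21 = 1.
Unit clause (~p_31) forces p_31 = 0.
Unit clause (p_33) forces p_33 = 1.
Unit clause (~p_41) forces p_41 = 0.
Unit clause (p_43) forces p_43 = 1.
Now (~p_43) is unsatisfied and unit — conflict.
Backtrack on p_21: now try p_21 = 0.
Unit clause (p_23) forces p_23 = 1.
Unit clause (~p_13) forces p_13 = 0.
Unit clause (~p_33) forces p_33 = 0.
Unit clause (p_31) forces p_31 = 1.
Unit clause (~p_41) forces p_41 = 0.
Unit clause (p_43) forces p_43 = 1.
Now (~p_43) is unsatisfied and unit — conflict.
Neither p_21 = 1 nor p_21 = 0 works.
Backtrack on p_12: now try p_12 = 0.
Unit clause (p_13) forces p_13 = 1.
Unit clause (~p_23) forces p_23 = 0.
Unit clause (~p_33) forces p_33 = 0.
Unit clause (~p_43) forces p_43 = 0.
Suppose p_21 = 1.
Unit clause (~p_31) forces p_31 = 0.
Unit clause (p_32) forces p_32 = 1.
Unit clause (~p_41) forces p_41 = 0.
Unit clause (p_42) forces p_42 = 1.
Now (~p_42) is unsatisfied and unit — conflict.
Backtrack on p_21: now try p_21 = 0.
Unit clause (p_22) forces p_22 = 1.
Unit clause (~p_32) forces p_32 = 0.
Unit clause (p_31) forces p_31 = 1.
Unit clause (~p_41) forces p_41 = 0.
Unit clause (p_42) forces p_42 = 1.
Now (~p_42) is unsatisfied and unit — conflict.
Neither p_21 = 1 nor p_21 = 0 works.
Neither p_12 = 1 nor p_12 = 0 works.
Backtrack on p_11: now try p_11 = 1.
Unit clause (~p_21) forces p_21 = 0.
Unit clause (~p_31) forces p_31 = 0.
Unit clause (~p_41) forces p_41 = 0.
Suppose p_22 = 1.
Unit clause (~p_12) forces p_12 = 0.
Unit clause (~p_32) forces p_32 = 0.
Unit clause (p_33) forces p_33 = 1.
Unit clause (~p_42) forces p_42 = 0.
Unit clause (p_43) forces p_43 = 1.
Now (~p_43) is unsatisfied and unit — conflict.
Backtrack on p_22: now try p_22 = 0.
Unit clause (p_23) forces p_23 = 1.
Unit clause (~p_13) forces p_13 = 0.
Unit clause (~p_33) forces p_33 = 0.
Unit clause (p_32) forces p_32 = 1.
Unit clause (~p_12) forces p_12 = 0.
Unit clause (~p_42) forces p_42 = 0.
Unit clause (p_43) forces p_43 = 1.
Now (~p_43) is unsatisfied and unit — conflict.
Neither p_22 = 1 nor p_22 = 0 works.
Neither p_11 = 1 nor p_11 = 0 works.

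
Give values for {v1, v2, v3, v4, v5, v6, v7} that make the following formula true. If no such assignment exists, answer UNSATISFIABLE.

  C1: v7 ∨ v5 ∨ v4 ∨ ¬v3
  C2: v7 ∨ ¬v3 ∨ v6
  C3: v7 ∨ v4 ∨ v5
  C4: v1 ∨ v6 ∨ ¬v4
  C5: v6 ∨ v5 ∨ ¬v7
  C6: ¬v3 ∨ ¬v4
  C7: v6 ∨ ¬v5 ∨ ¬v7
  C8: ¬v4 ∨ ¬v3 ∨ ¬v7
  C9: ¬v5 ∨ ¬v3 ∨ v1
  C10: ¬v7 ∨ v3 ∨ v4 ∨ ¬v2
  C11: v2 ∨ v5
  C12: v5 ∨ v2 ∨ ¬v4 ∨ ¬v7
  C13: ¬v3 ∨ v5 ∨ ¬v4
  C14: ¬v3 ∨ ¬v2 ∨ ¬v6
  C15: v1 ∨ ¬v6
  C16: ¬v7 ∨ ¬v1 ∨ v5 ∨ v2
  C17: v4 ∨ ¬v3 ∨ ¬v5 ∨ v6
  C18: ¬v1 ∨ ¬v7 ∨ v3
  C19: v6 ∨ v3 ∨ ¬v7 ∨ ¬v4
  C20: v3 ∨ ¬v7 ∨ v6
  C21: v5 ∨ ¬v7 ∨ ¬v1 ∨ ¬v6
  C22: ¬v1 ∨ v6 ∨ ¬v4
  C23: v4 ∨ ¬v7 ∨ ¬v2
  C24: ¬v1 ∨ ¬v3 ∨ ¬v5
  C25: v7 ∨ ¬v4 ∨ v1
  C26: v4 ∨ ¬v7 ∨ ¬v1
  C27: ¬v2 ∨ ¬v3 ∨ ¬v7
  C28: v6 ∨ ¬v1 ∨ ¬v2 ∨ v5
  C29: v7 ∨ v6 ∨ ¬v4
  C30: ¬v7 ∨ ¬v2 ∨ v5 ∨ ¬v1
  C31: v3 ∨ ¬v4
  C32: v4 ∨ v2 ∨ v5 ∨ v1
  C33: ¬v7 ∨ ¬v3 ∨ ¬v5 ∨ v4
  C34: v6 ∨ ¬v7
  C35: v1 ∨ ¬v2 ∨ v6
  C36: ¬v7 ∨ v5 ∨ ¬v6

Suppose v3 = False.
(¬v4) alone gives v4 = False.
Suppose v7 = False.
(v5) alone gives v5 = True.
Suppose v1 = True.
No clause remains; v2, v6 are free.

v1 ↦ True, v2 ↦ False, v3 ↦ False, v4 ↦ False, v5 ↦ True, v6 ↦ False, v7 ↦ False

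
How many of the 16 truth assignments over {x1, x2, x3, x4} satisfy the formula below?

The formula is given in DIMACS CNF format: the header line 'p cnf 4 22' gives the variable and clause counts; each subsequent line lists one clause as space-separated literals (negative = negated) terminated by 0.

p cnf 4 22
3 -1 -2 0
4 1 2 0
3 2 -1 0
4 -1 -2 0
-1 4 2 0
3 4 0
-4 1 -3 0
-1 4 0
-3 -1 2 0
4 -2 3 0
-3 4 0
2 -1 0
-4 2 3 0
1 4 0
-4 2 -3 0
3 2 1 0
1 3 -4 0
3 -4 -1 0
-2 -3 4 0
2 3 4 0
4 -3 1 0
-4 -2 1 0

There are 2^4 = 16 truth assignments over (x1, x2, x3, x4).
Check each against the 22 clauses (columns in the order x1, x2, x3, x4):
  F F F F  ✗ fails (x4 ∨ x1 ∨ x2)
  F F F T  ✗ fails (¬x4 ∨ x2 ∨ x3)
  F F T F  ✗ fails (x4 ∨ x1 ∨ x2)
  F F T T  ✗ fails (¬x4 ∨ x1 ∨ ¬x3)
  F T F F  ✗ fails (x3 ∨ x4)
  F T F T  ✗ fails (x1 ∨ x3 ∨ ¬x4)
  F T T F  ✗ fails (¬x3 ∨ x4)
  F T T T  ✗ fails (¬x4 ∨ x1 ∨ ¬x3)
  T F F F  ✗ fails (x3 ∨ x2 ∨ ¬x1)
  T F F T  ✗ fails (x3 ∨ x2 ∨ ¬x1)
  T F T F  ✗ fails (¬x1 ∨ x4 ∨ x2)
  T F T T  ✗ fails (¬x3 ∨ ¬x1 ∨ x2)
  T T F F  ✗ fails (x3 ∨ ¬x1 ∨ ¬x2)
  T T F T  ✗ fails (x3 ∨ ¬x1 ∨ ¬x2)
  T T T F  ✗ fails (x4 ∨ ¬x1 ∨ ¬x2)
  T T T T  ✓ satisfies all
1 of the 16 rows is a model.

1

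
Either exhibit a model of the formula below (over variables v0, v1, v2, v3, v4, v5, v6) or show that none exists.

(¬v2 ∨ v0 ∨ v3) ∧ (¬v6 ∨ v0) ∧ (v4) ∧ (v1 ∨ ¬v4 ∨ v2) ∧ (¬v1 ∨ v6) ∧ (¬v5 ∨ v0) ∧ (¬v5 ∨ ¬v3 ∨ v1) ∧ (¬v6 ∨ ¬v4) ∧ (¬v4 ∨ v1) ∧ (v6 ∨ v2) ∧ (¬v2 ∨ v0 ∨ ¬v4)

Unit clause (v4) forces v4 = True.
Unit clause (¬v6) forces v6 = False.
Unit clause (¬v1) forces v1 = False.
Now (v1) is unsatisfied and unit — conflict.

UNSATISFIABLE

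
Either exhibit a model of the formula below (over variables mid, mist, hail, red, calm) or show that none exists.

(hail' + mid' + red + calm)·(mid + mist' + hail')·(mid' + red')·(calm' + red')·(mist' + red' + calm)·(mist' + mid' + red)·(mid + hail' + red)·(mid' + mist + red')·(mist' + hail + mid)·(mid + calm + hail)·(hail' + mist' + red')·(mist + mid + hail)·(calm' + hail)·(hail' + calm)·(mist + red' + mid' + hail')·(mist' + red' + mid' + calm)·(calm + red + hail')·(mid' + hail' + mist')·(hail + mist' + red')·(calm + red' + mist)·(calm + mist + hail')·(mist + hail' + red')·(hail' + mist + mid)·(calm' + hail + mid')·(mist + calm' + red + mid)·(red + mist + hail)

mid: 1, mist: 0, hail: 1, red: 0, calm: 1

Case mid = 1:
The clause (red') is unit, so red = 0.
The clause (mist') is unit, so mist = 0.
The clause (hail) is unit, so hail = 1.
The clause (calm) is unit, so calm = 1.
All clauses are satisfied.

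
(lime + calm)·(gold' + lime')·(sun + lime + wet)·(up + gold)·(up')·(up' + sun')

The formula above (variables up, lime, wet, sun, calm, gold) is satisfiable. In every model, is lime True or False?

False

Suppose lime = 1.
Unit clause (gold') forces gold = 0.
Unit clause (up) forces up = 1.
That conflicts with the unit clause (up').
So every satisfying assignment has lime = False.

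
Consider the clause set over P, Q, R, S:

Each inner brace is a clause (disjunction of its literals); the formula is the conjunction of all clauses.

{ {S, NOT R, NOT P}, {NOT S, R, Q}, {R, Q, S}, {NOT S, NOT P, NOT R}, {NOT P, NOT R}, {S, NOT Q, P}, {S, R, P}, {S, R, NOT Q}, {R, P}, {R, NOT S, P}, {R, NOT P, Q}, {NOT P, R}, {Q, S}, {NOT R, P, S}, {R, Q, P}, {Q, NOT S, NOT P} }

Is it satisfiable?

Yes

Case P = false:
The clause (R) is unit, so R = true.
The clause (S) is unit, so S = true.
No clause remains; Q is free.
A satisfying assignment: P=false,  Q=true,  R=true,  S=true.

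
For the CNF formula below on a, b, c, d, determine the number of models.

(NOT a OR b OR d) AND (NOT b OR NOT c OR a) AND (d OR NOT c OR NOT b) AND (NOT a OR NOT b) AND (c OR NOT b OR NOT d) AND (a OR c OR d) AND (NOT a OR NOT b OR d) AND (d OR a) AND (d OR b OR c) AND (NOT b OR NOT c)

There are 2^4 = 16 truth assignments over (a, b, c, d).
Check each against the 10 clauses (columns in the order a, b, c, d):
  F F F F  ✗ fails (a OR c OR d)
  F F F T  ✓ satisfies all
  F F T F  ✗ fails (d OR a)
  F F T T  ✓ satisfies all
  F T F F  ✗ fails (a OR c OR d)
  F T F T  ✗ fails (c OR NOT b OR NOT d)
  F T T F  ✗ fails (NOT b OR NOT c OR a)
  F T T T  ✗ fails (NOT b OR NOT c OR a)
  T F F F  ✗ fails (NOT a OR b OR d)
  T F F T  ✓ satisfies all
  T F T F  ✗ fails (NOT a OR b OR d)
  T F T T  ✓ satisfies all
  T T F F  ✗ fails (NOT a OR NOT b)
  T T F T  ✗ fails (NOT a OR NOT b)
  T T T F  ✗ fails (d OR NOT c OR NOT b)
  T T T T  ✗ fails (NOT a OR NOT b)
4 of the 16 rows are models.

4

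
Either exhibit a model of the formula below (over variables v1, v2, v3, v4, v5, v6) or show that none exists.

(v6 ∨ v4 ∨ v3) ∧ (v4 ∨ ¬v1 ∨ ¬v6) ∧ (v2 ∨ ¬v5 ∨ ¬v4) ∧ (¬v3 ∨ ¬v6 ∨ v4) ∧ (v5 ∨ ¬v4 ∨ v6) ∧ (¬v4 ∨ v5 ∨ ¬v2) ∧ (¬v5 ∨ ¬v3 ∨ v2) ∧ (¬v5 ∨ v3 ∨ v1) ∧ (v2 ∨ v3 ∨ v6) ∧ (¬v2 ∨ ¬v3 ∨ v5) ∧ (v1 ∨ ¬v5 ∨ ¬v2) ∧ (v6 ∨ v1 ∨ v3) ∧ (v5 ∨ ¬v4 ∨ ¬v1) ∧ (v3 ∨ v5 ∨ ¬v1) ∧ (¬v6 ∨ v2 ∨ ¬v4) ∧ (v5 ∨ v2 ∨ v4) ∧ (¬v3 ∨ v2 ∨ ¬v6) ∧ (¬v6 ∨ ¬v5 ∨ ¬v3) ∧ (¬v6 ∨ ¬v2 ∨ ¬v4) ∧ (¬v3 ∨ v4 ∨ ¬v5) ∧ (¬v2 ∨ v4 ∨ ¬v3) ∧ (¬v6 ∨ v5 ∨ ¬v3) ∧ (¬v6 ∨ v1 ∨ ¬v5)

Suppose v6 = True.
Suppose v4 = False.
Unit clause (¬v1) forces v1 = False.
Unit clause (¬v3) forces v3 = False.
Unit clause (¬v5) forces v5 = False.
Unit clause (v2) forces v2 = True.
All clauses are satisfied.

v1=False, v2=True, v3=False, v4=False, v5=False, v6=True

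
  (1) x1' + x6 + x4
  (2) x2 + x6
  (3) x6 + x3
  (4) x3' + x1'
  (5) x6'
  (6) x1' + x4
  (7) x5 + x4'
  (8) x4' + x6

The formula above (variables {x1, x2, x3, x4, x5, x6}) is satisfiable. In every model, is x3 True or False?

Suppose x3 = 0.
The clause (x6) is unit, so x6 = 1.
But (x6') is also a unit clause — contradiction.
So every satisfying assignment has x3 = True.

True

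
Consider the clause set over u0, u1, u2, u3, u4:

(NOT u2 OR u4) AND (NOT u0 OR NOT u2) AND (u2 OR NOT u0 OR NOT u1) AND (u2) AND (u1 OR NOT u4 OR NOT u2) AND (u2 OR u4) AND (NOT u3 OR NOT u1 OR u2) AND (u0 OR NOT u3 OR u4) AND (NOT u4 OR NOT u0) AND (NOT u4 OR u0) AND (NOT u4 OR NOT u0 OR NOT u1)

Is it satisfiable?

No

(u2) alone gives u2 = true.
(u4) alone gives u4 = true.
(NOT u0) alone gives u0 = false.
Now (u0) is unsatisfied and unit — conflict.
No assignment satisfies every clause.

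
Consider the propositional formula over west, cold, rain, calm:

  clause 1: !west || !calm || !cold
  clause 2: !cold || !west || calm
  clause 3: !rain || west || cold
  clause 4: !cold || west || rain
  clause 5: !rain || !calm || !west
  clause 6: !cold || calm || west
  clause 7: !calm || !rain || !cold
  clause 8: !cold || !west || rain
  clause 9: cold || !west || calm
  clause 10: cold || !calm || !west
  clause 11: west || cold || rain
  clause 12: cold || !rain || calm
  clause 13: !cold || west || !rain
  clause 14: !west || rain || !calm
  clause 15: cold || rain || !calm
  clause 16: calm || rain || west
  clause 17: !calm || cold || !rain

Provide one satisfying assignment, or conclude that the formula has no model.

Suppose west = false.
Suppose rain = false.
From the singleton clause (!cold), cold = false.
But (cold) is also a unit clause — contradiction.
So rain must be the other value — set rain = true.
From the singleton clause (cold), cold = true.
But (!cold) is also a unit clause — contradiction.
Either choice for rain ends in contradiction.
So west must be the other value — set west = true.
Suppose calm = false.
From the singleton clause (!cold), cold = false.
But (cold) is also a unit clause — contradiction.
So calm must be the other value — set calm = true.
From the singleton clause (!cold), cold = false.
But (cold) is also a unit clause — contradiction.
Either choice for calm ends in contradiction.
Either choice for west ends in contradiction.

UNSATISFIABLE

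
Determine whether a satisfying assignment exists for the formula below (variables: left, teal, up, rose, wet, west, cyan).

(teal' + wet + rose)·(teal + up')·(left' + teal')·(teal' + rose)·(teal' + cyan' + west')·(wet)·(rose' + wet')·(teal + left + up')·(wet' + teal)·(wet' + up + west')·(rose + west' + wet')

(wet) alone gives wet = 1.
(rose') alone gives rose = 0.
(teal') alone gives teal = 0.
Now (teal) is unsatisfied and unit — conflict.
No assignment satisfies every clause.

No, unsatisfiable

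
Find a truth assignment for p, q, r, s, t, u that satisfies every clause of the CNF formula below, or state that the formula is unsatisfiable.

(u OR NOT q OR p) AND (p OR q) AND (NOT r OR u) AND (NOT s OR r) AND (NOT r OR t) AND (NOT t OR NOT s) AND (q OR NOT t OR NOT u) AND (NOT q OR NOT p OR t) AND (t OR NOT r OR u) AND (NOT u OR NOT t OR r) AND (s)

Unit clause (s) forces s = true.
Unit clause (r) forces r = true.
Unit clause (u) forces u = true.
Unit clause (t) forces t = true.
Now (NOT t) is unsatisfied and unit — conflict.

UNSATISFIABLE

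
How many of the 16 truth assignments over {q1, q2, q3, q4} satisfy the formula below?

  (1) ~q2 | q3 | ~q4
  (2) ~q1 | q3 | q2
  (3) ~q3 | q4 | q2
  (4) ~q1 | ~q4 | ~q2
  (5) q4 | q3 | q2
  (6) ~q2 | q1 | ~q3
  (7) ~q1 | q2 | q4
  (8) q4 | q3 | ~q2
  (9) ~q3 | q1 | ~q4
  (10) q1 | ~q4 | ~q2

3

There are 2^4 = 16 truth assignments over (q1, q2, q3, q4).
Check each against the 10 clauses (columns in the order q1, q2, q3, q4):
  F F F F  ✗ fails (q4 | q3 | q2)
  F F F T  ✓ satisfies all
  F F T F  ✗ fails (~q3 | q4 | q2)
  F F T T  ✗ fails (~q3 | q1 | ~q4)
  F T F F  ✗ fails (q4 | q3 | ~q2)
  F T F T  ✗ fails (~q2 | q3 | ~q4)
  F T T F  ✗ fails (~q2 | q1 | ~q3)
  F T T T  ✗ fails (~q2 | q1 | ~q3)
  T F F F  ✗ fails (~q1 | q3 | q2)
  T F F T  ✗ fails (~q1 | q3 | q2)
  T F T F  ✗ fails (~q3 | q4 | q2)
  T F T T  ✓ satisfies all
  T T F F  ✗ fails (q4 | q3 | ~q2)
  T T F T  ✗ fails (~q2 | q3 | ~q4)
  T T T F  ✓ satisfies all
  T T T T  ✗ fails (~q1 | ~q4 | ~q2)
3 of the 16 rows are models.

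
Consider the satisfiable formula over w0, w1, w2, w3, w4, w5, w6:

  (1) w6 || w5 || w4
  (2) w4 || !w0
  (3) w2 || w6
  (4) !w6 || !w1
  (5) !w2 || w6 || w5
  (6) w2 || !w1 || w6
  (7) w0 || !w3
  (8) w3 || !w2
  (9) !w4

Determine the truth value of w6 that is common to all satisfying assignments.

True

Suppose w6 = false.
(w2) alone gives w2 = true.
(w5) alone gives w5 = true.
(w3) alone gives w3 = true.
(w0) alone gives w0 = true.
(w4) alone gives w4 = true.
That conflicts with the unit clause (!w4).
So every satisfying assignment has w6 = True.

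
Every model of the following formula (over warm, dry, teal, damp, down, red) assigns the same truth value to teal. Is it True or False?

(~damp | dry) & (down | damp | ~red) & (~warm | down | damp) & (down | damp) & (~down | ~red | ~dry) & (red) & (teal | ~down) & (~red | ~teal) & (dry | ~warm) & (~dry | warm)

False

Suppose teal = 1.
Unit clause (red) forces red = 1.
Now (~red) is unsatisfied and unit — conflict.
So every satisfying assignment has teal = False.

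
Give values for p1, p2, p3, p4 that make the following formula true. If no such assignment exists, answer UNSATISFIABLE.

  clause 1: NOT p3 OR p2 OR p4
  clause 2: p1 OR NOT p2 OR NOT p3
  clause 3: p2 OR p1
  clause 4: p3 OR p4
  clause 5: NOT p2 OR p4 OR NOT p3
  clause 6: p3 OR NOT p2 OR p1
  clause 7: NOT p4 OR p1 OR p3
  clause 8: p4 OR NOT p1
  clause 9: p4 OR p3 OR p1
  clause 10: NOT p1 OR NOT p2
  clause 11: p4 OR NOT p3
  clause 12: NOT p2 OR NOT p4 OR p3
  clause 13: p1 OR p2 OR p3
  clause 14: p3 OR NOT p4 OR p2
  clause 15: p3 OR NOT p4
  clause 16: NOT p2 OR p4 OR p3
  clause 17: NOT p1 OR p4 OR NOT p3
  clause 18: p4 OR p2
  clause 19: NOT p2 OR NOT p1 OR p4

Branch on p2: set p2 = false.
(p1) alone gives p1 = true.
(p4) alone gives p4 = true.
(p3) alone gives p3 = true.
All clauses are satisfied.

p1=true, p2=false, p3=true, p4=true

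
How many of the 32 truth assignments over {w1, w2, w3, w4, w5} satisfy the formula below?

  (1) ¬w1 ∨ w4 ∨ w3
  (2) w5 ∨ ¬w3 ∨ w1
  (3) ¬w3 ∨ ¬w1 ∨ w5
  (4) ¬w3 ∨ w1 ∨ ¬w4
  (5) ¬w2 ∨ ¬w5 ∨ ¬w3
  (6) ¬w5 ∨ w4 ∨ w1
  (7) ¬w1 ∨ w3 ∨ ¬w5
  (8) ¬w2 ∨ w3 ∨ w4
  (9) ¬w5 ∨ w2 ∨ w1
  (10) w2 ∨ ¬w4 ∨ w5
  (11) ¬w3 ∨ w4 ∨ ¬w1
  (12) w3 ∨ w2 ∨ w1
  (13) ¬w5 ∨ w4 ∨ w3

There are 2^5 = 32 truth assignments over (w1, w2, w3, w4, w5).
Split on w3. With w3 = True, the clauses containing w3 are satisfied and ¬w3 drops from the rest; 1 of the 2^4 = 16 assignments to the other variables satisfy what remains.
With w3 = False, by the same count on the reduced clause set, 3 assignments work.
Total: 1 + 3 = 4.

4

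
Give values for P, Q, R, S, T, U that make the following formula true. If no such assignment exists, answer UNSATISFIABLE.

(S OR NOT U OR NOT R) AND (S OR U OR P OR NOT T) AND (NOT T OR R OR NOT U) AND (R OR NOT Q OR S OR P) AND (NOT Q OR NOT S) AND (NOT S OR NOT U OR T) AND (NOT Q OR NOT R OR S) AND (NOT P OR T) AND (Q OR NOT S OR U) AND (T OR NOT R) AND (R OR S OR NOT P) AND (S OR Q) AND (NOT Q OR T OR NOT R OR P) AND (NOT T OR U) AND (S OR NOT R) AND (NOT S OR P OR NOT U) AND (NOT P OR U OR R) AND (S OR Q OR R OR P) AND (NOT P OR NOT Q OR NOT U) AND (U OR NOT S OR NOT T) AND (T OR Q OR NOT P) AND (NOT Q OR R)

P: true, Q: false, R: true, S: true, T: true, U: true

Suppose Q = false.
(S) alone gives S = true.
(U) alone gives U = true.
(T) alone gives T = true.
(R) alone gives R = true.
(P) alone gives P = true.
This assignment satisfies each clause.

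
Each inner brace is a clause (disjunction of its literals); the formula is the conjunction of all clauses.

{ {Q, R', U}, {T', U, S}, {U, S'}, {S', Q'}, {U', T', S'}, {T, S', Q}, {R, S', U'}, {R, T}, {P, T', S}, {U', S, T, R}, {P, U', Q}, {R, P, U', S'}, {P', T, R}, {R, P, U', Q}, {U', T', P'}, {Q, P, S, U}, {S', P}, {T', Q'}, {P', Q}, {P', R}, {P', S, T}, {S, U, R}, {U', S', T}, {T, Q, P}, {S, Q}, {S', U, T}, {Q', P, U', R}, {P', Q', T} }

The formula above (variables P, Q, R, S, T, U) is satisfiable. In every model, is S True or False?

False

Suppose S = 1.
From the singleton clause (U), U = 1.
From the singleton clause (Q'), Q = 0.
From the singleton clause (T'), T = 0.
Now (T) is unsatisfied and unit — conflict.
So every satisfying assignment has S = False.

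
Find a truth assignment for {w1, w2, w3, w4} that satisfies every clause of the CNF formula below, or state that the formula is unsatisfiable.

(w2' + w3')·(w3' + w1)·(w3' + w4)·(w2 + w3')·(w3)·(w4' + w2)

(w3) alone gives w3 = 1.
(w2') alone gives w2 = 0.
But (w2) is also a unit clause — contradiction.

UNSATISFIABLE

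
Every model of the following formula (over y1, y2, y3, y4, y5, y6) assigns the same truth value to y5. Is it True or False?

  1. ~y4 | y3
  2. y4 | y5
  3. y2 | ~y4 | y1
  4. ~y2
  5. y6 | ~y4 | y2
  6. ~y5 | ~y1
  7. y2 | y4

Suppose y5 = 1.
From the singleton clause (~y2), y2 = 0.
From the singleton clause (~y1), y1 = 0.
From the singleton clause (~y4), y4 = 0.
Now (y4) is unsatisfied and unit — conflict.
So every satisfying assignment has y5 = False.

False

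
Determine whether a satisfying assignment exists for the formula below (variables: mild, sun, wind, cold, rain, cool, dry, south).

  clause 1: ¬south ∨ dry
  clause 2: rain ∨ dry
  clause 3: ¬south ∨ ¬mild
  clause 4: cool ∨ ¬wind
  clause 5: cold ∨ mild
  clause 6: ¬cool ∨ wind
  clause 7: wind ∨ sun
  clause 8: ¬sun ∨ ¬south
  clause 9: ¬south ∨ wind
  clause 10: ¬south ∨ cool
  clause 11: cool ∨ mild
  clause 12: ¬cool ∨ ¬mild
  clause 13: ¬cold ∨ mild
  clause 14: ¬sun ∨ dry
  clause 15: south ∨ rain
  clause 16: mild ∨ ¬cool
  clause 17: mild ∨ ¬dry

Branch on south: set south = False.
From the singleton clause (rain), rain = True.
Branch on cool: set cool = False.
From the singleton clause (¬wind), wind = False.
From the singleton clause (sun), sun = True.
From the singleton clause (mild), mild = True.
From the singleton clause (dry), dry = True.
All clauses hold; cold can take either value.
A satisfying assignment: mild: True, sun: True, wind: False, cold: True, rain: True, cool: False, dry: True, south: False.

Satisfiable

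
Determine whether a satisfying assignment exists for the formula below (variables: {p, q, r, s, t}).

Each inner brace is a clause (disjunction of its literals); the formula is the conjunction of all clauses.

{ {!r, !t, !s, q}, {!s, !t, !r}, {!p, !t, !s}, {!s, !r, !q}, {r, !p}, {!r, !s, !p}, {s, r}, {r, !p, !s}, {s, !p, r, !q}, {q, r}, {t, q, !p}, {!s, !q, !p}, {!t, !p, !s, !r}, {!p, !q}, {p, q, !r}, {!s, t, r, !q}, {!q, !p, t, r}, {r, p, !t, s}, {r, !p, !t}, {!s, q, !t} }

Suppose r = true.
Suppose s = false.
Suppose p = false.
From the singleton clause (q), q = true.
All clauses hold; t can take either value.
A satisfying assignment: p ↦ false, q ↦ true, r ↦ true, s ↦ false, t ↦ true.

Yes, satisfiable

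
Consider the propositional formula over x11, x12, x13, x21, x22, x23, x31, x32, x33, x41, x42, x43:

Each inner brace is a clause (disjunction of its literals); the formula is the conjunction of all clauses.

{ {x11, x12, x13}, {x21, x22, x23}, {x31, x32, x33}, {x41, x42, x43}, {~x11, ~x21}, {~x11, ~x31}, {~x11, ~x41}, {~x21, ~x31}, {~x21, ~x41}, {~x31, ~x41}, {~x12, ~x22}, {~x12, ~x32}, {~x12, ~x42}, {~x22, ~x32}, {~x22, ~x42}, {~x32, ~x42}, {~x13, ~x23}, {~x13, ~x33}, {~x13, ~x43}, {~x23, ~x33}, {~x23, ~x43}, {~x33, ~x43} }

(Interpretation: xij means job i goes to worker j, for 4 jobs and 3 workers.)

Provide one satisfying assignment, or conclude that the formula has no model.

UNSATISFIABLE

Try x11 = 0.
Try x12 = 1.
The clause (~x22) is unit, so x22 = 0.
The clause (~x32) is unit, so x32 = 0.
The clause (~x42) is unit, so x42 = 0.
Try x21 = 1.
The clause (~x31) is unit, so x31 = 0.
The clause (x33) is unit, so x33 = 1.
The clause (~x41) is unit, so x41 = 0.
The clause (x43) is unit, so x43 = 1.
But (~x43) is also a unit clause — contradiction.
That branch fails; take x21 = 0 instead.
The clause (x23) is unit, so x23 = 1.
The clause (~x13) is unit, so x13 = 0.
The clause (~x33) is unit, so x33 = 0.
The clause (x31) is unit, so x31 = 1.
The clause (~x41) is unit, so x41 = 0.
The clause (x43) is unit, so x43 = 1.
But (~x43) is also a unit clause — contradiction.
Neither x21 = 1 nor x21 = 0 works.
That branch fails; take x12 = 0 instead.
The clause (x13) is unit, so x13 = 1.
The clause (~x23) is unit, so x23 = 0.
The clause (~x33) is unit, so x33 = 0.
The clause (~x43) is unit, so x43 = 0.
Try x21 = 1.
The clause (~x31) is unit, so x31 = 0.
The clause (x32) is unit, so x32 = 1.
The clause (~x41) is unit, so x41 = 0.
The clause (x42) is unit, so x42 = 1.
But (~x42) is also a unit clause — contradiction.
That branch fails; take x21 = 0 instead.
The clause (x22) is unit, so x22 = 1.
The clause (~x32) is unit, so x32 = 0.
The clause (x31) is unit, so x31 = 1.
The clause (~x41) is unit, so x41 = 0.
The clause (x42) is unit, so x42 = 1.
But (~x42) is also a unit clause — contradiction.
Neither x21 = 1 nor x21 = 0 works.
Neither x12 = 1 nor x12 = 0 works.
That branch fails; take x11 = 1 instead.
The clause (~x21) is unit, so x21 = 0.
The clause (~x31) is unit, so x31 = 0.
The clause (~x41) is unit, so x41 = 0.
Try x22 = 1.
The clause (~x12) is unit, so x12 = 0.
The clause (~x32) is unit, so x32 = 0.
The clause (x33) is unit, so x33 = 1.
The clause (~x42) is unit, so x42 = 0.
The clause (x43) is unit, so x43 = 1.
But (~x43) is also a unit clause — contradiction.
That branch fails; take x22 = 0 instead.
The clause (x23) is unit, so x23 = 1.
The clause (~x13) is unit, so x13 = 0.
The clause (~x33) is unit, so x33 = 0.
The clause (x32) is unit, so x32 = 1.
The clause (~x12) is unit, so x12 = 0.
The clause (~x42) is unit, so x42 = 0.
The clause (x43) is unit, so x43 = 1.
But (~x43) is also a unit clause — contradiction.
Neither x22 = 1 nor x22 = 0 works.
Neither x11 = 1 nor x11 = 0 works.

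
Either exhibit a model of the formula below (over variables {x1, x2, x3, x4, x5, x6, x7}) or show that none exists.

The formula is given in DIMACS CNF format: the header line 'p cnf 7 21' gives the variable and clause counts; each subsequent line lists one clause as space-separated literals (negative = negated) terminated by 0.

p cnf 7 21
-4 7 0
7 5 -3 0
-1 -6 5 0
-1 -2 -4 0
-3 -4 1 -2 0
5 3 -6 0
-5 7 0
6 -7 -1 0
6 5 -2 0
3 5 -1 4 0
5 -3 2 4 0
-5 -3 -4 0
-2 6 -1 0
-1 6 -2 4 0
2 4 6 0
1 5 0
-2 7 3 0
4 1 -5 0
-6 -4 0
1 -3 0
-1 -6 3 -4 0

x1=False; x2=False; x3=False; x4=True; x5=True; x6=False; x7=True

Branch on x4: set x4 = True.
From the singleton clause (x7), x7 = True.
From the singleton clause (¬x6), x6 = False.
From the singleton clause (¬x1), x1 = False.
From the singleton clause (x5), x5 = True.
From the singleton clause (¬x3), x3 = False.
All clauses hold; x2 can take either value.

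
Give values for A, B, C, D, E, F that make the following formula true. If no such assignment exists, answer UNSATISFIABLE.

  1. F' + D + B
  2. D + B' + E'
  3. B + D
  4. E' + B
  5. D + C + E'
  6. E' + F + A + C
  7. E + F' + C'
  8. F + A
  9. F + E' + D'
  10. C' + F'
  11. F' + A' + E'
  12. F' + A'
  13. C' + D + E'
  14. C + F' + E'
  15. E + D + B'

A: 0; B: 0; C: 0; D: 1; E: 0; F: 1

Case B = 0:
(D) alone gives D = 1.
(E') alone gives E = 0.
Case F = 1:
(C') alone gives C = 0.
(A') alone gives A = 0.
Every clause now holds.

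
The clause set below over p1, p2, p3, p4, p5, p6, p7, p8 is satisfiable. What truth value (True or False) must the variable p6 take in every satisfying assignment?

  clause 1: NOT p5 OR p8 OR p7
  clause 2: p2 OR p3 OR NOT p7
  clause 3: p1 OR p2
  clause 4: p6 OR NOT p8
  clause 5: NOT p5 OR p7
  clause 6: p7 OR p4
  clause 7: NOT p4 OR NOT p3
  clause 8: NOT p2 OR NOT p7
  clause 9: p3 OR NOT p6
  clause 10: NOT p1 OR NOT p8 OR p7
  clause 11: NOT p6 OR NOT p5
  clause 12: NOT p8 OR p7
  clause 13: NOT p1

Suppose p6 = true.
(p3) alone gives p3 = true.
(NOT p4) alone gives p4 = false.
(p7) alone gives p7 = true.
(NOT p2) alone gives p2 = false.
(p1) alone gives p1 = true.
That conflicts with the unit clause (NOT p1).
So every satisfying assignment has p6 = False.

False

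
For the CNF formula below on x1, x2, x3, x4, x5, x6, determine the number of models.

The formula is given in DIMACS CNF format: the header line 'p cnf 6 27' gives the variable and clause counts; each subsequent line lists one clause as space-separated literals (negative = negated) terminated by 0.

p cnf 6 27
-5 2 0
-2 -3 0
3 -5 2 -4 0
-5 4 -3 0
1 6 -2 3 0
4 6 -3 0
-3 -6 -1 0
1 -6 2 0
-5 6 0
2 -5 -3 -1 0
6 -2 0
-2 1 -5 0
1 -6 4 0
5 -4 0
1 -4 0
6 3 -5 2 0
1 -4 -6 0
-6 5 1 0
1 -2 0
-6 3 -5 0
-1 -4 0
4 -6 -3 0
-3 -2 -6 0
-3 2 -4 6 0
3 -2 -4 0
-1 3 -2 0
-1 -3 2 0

3

There are 2^6 = 64 truth assignments over (x1, x2, x3, x4, x5, x6).
Split on x4. With x4 = True, the clauses containing x4 are satisfied and ¬x4 drops from the rest; 0 of the 2^5 = 32 assignments to the other variables satisfy what remains.
With x4 = False, by the same count on the reduced clause set, 3 assignments work.
(One model: x1=F, x2=F, x3=F, x4=F, x5=F, x6=F.)
Total: 0 + 3 = 3.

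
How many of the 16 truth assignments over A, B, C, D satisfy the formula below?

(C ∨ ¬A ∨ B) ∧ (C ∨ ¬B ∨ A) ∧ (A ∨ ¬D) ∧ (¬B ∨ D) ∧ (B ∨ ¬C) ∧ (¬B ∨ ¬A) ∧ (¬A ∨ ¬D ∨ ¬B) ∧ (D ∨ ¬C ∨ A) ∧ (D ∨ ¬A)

1

There are 2^4 = 16 truth assignments over (A, B, C, D).
Check each against the 9 clauses (columns in the order A, B, C, D):
  F F F F  ✓ satisfies all
  F F F T  ✗ fails (A ∨ ¬D)
  F F T F  ✗ fails (B ∨ ¬C)
  F F T T  ✗ fails (A ∨ ¬D)
  F T F F  ✗ fails (C ∨ ¬B ∨ A)
  F T F T  ✗ fails (C ∨ ¬B ∨ A)
  F T T F  ✗ fails (¬B ∨ D)
  F T T T  ✗ fails (A ∨ ¬D)
  T F F F  ✗ fails (C ∨ ¬A ∨ B)
  T F F T  ✗ fails (C ∨ ¬A ∨ B)
  T F T F  ✗ fails (B ∨ ¬C)
  T F T T  ✗ fails (B ∨ ¬C)
  T T F F  ✗ fails (¬B ∨ D)
  T T F T  ✗ fails (¬B ∨ ¬A)
  T T T F  ✗ fails (¬B ∨ D)
  T T T T  ✗ fails (¬B ∨ ¬A)
1 of the 16 rows is a model.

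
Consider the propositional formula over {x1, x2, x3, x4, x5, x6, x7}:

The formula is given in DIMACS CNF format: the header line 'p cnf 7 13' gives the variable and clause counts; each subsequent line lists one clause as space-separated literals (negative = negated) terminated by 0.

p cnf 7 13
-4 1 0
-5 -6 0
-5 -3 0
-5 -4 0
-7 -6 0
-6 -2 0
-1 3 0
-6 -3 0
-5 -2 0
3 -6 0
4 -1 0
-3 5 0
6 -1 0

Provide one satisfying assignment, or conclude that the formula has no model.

x1 ↦ False,  x2 ↦ False,  x3 ↦ False,  x4 ↦ False,  x5 ↦ False,  x6 ↦ False,  x7 ↦ False

Try x4 = False.
Unit clause (¬x1) forces x1 = False.
Try x5 = False.
Unit clause (¬x3) forces x3 = False.
Unit clause (¬x6) forces x6 = False.
All clauses hold; x2, x7 can take either value.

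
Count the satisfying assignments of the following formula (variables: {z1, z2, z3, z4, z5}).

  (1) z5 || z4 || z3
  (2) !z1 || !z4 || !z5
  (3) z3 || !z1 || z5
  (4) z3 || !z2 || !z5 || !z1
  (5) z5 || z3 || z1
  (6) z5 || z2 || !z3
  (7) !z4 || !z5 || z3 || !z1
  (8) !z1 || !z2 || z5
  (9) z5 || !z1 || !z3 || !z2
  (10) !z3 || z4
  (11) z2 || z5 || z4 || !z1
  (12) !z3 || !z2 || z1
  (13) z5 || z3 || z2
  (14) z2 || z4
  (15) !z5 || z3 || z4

There are 2^5 = 32 truth assignments over (z1, z2, z3, z4, z5).
Split on z3. With z3 = true, the clauses containing z3 are satisfied and !z3 drops from the rest; 1 of the 2^4 = 16 assignments to the other variables satisfy what remains.
With z3 = false, by the same count on the reduced clause set, 2 assignments work.
Total: 1 + 2 = 3.

3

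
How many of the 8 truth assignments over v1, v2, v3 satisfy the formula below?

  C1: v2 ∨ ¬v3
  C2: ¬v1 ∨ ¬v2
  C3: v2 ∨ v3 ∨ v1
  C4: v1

There are 2^3 = 8 truth assignments over (v1, v2, v3).
Check each against the 4 clauses (columns in the order v1, v2, v3):
  F F F  ✗ fails (v2 ∨ v3 ∨ v1)
  F F T  ✗ fails (v2 ∨ ¬v3)
  F T F  ✗ fails (v1)
  F T T  ✗ fails (v1)
  T F F  ✓ satisfies all
  T F T  ✗ fails (v2 ∨ ¬v3)
  T T F  ✗ fails (¬v1 ∨ ¬v2)
  T T T  ✗ fails (¬v1 ∨ ¬v2)
1 of the 8 rows is a model.

1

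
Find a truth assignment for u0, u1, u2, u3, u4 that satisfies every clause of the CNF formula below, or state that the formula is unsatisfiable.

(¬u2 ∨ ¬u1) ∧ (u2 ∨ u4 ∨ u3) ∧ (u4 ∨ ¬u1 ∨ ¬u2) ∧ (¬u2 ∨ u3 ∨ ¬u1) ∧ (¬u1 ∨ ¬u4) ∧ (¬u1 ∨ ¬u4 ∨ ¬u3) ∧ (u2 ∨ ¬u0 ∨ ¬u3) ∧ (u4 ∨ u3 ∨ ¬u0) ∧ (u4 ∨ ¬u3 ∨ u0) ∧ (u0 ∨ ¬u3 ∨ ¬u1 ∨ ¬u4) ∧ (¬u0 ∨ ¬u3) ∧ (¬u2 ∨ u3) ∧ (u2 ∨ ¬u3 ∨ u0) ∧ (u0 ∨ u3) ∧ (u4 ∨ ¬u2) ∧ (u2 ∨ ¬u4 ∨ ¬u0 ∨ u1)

Try u2 = True.
Unit clause (¬u1) forces u1 = False.
Unit clause (u3) forces u3 = True.
Unit clause (¬u0) forces u0 = False.
Unit clause (u4) forces u4 = True.
All clauses are satisfied.

u0=False, u1=False, u2=True, u3=True, u4=True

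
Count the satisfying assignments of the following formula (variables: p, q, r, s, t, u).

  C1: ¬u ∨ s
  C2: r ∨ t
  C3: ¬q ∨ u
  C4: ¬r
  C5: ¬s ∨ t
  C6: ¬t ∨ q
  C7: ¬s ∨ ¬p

1

There are 2^6 = 64 truth assignments over (p, q, r, s, t, u).
Split on r. With r = True, the clauses containing r are satisfied and ¬r drops from the rest; 0 of the 2^5 = 32 assignments to the other variables satisfy what remains.
With r = False, by the same count on the reduced clause set, 1 assignment works.
(One model: p=F, q=T, r=F, s=T, t=T, u=T.)
Total: 0 + 1 = 1.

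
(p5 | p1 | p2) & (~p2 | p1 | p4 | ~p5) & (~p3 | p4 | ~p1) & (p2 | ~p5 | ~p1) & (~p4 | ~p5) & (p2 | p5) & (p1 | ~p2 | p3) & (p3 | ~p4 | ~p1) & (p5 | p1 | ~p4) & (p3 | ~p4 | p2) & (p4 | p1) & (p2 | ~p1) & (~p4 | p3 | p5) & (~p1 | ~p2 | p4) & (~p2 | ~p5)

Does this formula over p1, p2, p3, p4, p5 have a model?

Yes

Suppose p4 = 1.
Unit clause (~p5) forces p5 = 0.
Unit clause (p2) forces p2 = 1.
Unit clause (p1) forces p1 = 1.
Unit clause (p3) forces p3 = 1.
Every clause now holds.
A satisfying assignment: p1: 1, p2: 1, p3: 1, p4: 1, p5: 0.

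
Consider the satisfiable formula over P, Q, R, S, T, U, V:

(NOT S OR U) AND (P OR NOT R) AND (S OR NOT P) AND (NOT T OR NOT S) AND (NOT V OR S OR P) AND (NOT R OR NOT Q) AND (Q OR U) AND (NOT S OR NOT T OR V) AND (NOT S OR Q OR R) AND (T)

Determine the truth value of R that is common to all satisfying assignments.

Suppose R = true.
From the singleton clause (P), P = true.
From the singleton clause (S), S = true.
From the singleton clause (U), U = true.
From the singleton clause (NOT T), T = false.
That conflicts with the unit clause (T).
So every satisfying assignment has R = False.

False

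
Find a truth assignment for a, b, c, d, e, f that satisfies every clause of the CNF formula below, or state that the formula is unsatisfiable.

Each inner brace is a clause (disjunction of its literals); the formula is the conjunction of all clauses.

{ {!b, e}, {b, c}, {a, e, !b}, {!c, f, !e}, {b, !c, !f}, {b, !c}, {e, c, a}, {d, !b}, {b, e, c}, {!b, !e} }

Case b = false:
The clause (c) is unit, so c = true.
But (!c) is also a unit clause — contradiction.
Backtrack on b: now try b = true.
The clause (e) is unit, so e = true.
But (!e) is also a unit clause — contradiction.
Either choice for b ends in contradiction.

UNSATISFIABLE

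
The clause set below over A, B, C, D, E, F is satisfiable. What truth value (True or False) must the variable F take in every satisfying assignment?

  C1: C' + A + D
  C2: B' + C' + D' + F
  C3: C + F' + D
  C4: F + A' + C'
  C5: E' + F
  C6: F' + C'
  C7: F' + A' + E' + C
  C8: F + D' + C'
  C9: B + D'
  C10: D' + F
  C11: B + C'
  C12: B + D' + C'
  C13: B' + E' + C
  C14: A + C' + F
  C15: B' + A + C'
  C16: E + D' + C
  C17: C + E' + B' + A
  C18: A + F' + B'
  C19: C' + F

Suppose F = 1.
(C') alone gives C = 0.
(D) alone gives D = 1.
(B) alone gives B = 1.
(E') alone gives E = 0.
Now (E) is unsatisfied and unit — conflict.
So every satisfying assignment has F = False.

False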